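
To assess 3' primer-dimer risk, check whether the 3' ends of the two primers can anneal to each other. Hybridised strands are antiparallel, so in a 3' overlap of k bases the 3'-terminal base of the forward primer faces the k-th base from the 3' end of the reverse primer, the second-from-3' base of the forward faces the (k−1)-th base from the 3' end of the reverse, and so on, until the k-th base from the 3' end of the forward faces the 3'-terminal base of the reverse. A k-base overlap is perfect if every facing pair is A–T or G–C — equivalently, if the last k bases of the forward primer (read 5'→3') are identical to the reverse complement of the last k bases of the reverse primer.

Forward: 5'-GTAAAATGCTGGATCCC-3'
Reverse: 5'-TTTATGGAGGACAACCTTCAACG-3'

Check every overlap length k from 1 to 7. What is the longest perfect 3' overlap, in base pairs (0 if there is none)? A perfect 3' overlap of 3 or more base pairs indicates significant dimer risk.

Longest perfect overlap: 1 complementary base pair; below the dimer-risk threshold (threshold 3).

Last 7 bases (5'→3') — forward …GGATCCC, reverse …TTCAACG.
Reverse complement of the reverse primer's last 7 bases: CGTTGAA; its first k bases are the reverse complement of the reverse primer's last k bases, so a perfect k-base overlap needs the forward primer's last k bases to equal them.
Comparing (forward last k vs required): k=1: C vs C ✓; k=2: CC vs CG ✗; k=3: CCC vs CGT ✗; k=4: TCCC vs CGTT ✗; k=5: ATCCC vs CGTTG ✗; k=6: GATCCC vs CGTTGA ✗; k=7: GGATCCC vs CGTTGAA ✗.
Only k = 1 is perfect, so the longest perfect 3' overlap is 1.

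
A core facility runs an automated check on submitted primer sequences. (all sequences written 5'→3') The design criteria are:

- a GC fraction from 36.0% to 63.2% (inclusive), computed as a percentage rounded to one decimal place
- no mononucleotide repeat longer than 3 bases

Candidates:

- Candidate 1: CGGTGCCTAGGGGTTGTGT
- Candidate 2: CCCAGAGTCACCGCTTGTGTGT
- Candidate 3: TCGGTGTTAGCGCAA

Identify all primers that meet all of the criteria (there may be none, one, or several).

Candidate 1 (19 nt, A=1 T=6 G=9 C=3): GC 12/19 = 63.2% ✓; longest run = 4, exceeds 3 ✗ — fails.
Candidate 2 (22 nt, A=3 T=6 G=6 C=7): GC 13/22 = 59.1% ✓; longest run = 3 ✓ — passes.
Candidate 3 (15 nt, A=3 T=4 G=5 C=3): GC 8/15 = 53.3% ✓; longest run = 2 ✓ — passes.

Candidate 2 and Candidate 3.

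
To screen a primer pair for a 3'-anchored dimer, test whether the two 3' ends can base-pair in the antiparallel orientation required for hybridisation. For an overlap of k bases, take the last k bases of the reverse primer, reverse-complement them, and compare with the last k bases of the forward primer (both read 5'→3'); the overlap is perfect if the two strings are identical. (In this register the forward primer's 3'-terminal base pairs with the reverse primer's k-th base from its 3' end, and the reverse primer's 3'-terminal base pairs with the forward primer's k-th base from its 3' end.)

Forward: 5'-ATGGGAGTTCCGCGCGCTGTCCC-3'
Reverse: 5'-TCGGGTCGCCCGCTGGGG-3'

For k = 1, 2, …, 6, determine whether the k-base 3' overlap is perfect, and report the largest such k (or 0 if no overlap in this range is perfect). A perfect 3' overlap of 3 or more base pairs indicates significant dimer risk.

Longest perfect overlap: 3 complementary base pairs; significant dimer risk (threshold 3).

Last 6 bases (5'→3') — forward …TGTCCC, reverse …CTGGGG.
Reverse complement of the reverse primer's last 6 bases: CCCCAG; its first k bases are the reverse complement of the reverse primer's last k bases, so a perfect k-base overlap needs the forward primer's last k bases to equal them.
Comparing (forward last k vs required): k=1: C vs C ✓; k=2: CC vs CC ✓; k=3: CCC vs CCC ✓; k=4: TCCC vs CCCC ✗; k=5: GTCCC vs CCCCA ✗; k=6: TGTCCC vs CCCCAG ✗.
Perfect overlaps at k = 1, 2, 3; the largest is 3.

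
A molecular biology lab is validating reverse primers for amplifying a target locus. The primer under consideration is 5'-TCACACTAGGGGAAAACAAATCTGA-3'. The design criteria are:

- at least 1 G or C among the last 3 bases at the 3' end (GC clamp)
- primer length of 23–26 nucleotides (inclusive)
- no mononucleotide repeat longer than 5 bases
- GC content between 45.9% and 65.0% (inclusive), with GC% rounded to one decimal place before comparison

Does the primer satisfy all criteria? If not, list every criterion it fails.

Base counts: A=11, T=4, G=5, C=5 (length 25).
GC clamp: 3' end TGA has 1 G/C ✓
length: length 25 ✓
homopolymer run: longest run = 4 ✓
GC content: GC 10/25 = 40.0%, outside 45.9–65.0% ✗

Fails: GC content.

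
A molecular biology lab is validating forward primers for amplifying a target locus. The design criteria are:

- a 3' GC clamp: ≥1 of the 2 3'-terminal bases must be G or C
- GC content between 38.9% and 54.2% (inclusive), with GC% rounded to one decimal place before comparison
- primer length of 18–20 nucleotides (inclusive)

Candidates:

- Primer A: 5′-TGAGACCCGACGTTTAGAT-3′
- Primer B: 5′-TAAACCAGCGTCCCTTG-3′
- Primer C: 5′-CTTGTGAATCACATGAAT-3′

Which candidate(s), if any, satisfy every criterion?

Primer A (19 nt, A=5 T=5 G=5 C=4): 3' end AT has 0 G/C, need ≥1 ✗; GC 9/19 = 47.4% ✓; length 19 ✓ — fails.
Primer B (17 nt, A=4 T=4 G=3 C=6): 3' end TG has 1 G/C ✓; GC 9/17 = 52.9% ✓; length 17, outside 18–20 ✗ — fails.
Primer C (18 nt, A=6 T=6 G=3 C=3): 3' end AT has 0 G/C, need ≥1 ✗; GC 6/18 = 33.3%, outside 38.9–54.2% ✗; length 18 ✓ — fails.

None of the candidates satisfy all criteria.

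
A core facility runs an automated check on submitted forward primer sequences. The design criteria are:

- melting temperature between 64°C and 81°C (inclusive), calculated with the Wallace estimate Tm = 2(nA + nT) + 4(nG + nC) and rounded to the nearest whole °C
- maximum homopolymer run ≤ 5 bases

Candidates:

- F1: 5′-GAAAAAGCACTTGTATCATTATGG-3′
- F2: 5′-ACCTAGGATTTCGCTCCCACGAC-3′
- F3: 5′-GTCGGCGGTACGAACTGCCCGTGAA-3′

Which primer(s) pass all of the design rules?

F1 and F2.

F1 (24 nt, A=9 T=7 G=5 C=3): Tm = 2·16 + 4·8 = 64°C ✓; longest run = 5 ✓ — passes.
F2 (23 nt, A=5 T=5 G=4 C=9): Tm = 2·10 + 4·13 = 72°C ✓; longest run = 3 ✓ — passes.
F3 (25 nt, A=5 T=4 G=9 C=7): Tm = 2·9 + 4·16 = 82°C, outside 64–81°C ✗; longest run = 3 ✓ — fails.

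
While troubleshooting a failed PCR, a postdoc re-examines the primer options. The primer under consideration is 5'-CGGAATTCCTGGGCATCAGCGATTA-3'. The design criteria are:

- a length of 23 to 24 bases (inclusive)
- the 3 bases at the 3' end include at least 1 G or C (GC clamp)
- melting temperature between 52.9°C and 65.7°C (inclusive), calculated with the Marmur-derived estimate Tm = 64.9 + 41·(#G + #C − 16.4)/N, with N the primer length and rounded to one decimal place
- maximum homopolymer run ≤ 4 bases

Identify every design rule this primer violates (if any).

Fails: length, GC clamp.

Base counts: A=6, T=6, G=7, C=6 (length 25).
length: length 25, outside 23–24 ✗
GC clamp: 3' end TTA has 0 G/C, need ≥1 ✗
Tm: Tm = 64.9 + 41·(13 − 16.4)/25 = 59.3°C ✓
homopolymer run: longest run = 3 ✓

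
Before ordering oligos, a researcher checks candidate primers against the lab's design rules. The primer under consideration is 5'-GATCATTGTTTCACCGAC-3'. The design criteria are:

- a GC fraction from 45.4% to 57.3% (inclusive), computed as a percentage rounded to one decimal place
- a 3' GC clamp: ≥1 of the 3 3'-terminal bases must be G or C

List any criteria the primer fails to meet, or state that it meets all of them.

Base counts: A=4, T=6, G=3, C=5 (length 18).
GC content: GC 8/18 = 44.4%, outside 45.4–57.3% ✗
GC clamp: 3' end GAC has 2 G/C ✓

Fails: GC content.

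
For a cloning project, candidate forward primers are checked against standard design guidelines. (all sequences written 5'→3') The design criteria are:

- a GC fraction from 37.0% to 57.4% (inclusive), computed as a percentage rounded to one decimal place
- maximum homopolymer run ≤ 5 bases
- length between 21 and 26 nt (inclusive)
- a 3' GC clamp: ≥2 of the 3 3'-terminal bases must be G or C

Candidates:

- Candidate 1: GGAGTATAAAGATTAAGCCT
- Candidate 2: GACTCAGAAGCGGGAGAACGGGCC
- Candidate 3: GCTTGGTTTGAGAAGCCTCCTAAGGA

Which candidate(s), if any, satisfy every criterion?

Candidate 1 (20 nt, A=8 T=5 G=5 C=2): GC 7/20 = 35.0%, outside 37.0–57.4% ✗; longest run = 3 ✓; length 20, outside 21–26 ✗; 3' end CCT has 2 G/C ✓ — fails.
Candidate 2 (24 nt, A=7 T=1 G=10 C=6): GC 16/24 = 66.7%, outside 37.0–57.4% ✗; longest run = 3 ✓; length 24 ✓; 3' end GCC has 3 G/C ✓ — fails.
Candidate 3 (26 nt, A=6 T=7 G=8 C=5): GC 13/26 = 50.0% ✓; longest run = 3 ✓; length 26 ✓; 3' end GGA has 2 G/C ✓ — passes.

Candidate 3 only.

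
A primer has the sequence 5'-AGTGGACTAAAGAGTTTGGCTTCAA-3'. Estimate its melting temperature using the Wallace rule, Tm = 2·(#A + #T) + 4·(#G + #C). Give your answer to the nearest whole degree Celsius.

Base counts: A=8, T=7, G=7, C=3 (length 25).
Tm = 2·(8+7) + 4·(7+3) = 2·15 + 4·10 = 30 + 40 = 70°C.

70°C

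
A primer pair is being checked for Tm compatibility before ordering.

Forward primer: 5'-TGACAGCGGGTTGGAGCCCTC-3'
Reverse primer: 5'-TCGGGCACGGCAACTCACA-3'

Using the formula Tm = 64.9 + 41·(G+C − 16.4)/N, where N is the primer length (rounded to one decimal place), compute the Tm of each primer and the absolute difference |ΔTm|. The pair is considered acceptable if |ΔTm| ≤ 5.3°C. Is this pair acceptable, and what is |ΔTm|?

Forward: G+C = 14, N = 21 → Tm = 64.9 + 41·(14 − 16.4)/21 = 60.2°C.
Reverse: G+C = 12, N = 19 → Tm = 64.9 + 41·(12 − 16.4)/19 = 55.4°C.
|ΔTm| = |60.2 − 55.4| = 4.8°C, ≤ 5.3°C.

|ΔTm| = 4.8°C; the pair is acceptable.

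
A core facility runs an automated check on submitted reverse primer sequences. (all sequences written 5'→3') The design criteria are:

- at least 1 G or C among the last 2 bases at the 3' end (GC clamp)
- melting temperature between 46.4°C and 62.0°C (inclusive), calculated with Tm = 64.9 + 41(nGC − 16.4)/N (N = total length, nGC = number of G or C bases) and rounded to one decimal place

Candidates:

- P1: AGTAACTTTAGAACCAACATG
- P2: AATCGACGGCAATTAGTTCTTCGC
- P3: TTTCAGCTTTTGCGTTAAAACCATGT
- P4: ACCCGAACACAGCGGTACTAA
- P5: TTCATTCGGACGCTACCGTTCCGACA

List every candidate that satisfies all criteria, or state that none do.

P1, P2, P3 and P5.

P1 (21 nt, A=9 T=5 G=3 C=4): 3' end TG has 1 G/C ✓; Tm = 64.9 + 41·(7 − 16.4)/21 = 46.5°C ✓ — passes.
P2 (24 nt, A=6 T=7 G=5 C=6): 3' end GC has 2 G/C ✓; Tm = 64.9 + 41·(11 − 16.4)/24 = 55.7°C ✓ — passes.
P3 (26 nt, A=6 T=11 G=4 C=5): 3' end GT has 1 G/C ✓; Tm = 64.9 + 41·(9 − 16.4)/26 = 53.2°C ✓ — passes.
P4 (21 nt, A=8 T=2 G=4 C=7): 3' end AA has 0 G/C, need ≥1 ✗; Tm = 64.9 + 41·(11 − 16.4)/21 = 54.4°C ✓ — fails.
P5 (26 nt, A=5 T=7 G=5 C=9): 3' end CA has 1 G/C ✓; Tm = 64.9 + 41·(14 − 16.4)/26 = 61.1°C ✓ — passes.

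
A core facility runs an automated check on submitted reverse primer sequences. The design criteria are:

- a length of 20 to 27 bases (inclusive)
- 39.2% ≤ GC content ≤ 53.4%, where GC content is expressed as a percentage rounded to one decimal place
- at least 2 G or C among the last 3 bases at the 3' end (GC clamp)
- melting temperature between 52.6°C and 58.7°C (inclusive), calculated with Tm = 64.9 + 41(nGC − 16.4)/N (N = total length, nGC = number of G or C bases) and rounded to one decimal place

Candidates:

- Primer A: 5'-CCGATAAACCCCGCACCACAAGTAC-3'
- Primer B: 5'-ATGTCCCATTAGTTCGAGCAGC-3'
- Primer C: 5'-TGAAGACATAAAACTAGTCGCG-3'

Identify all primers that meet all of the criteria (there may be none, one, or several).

Primer B only.

Primer A (25 nt, A=9 T=2 G=3 C=11): length 25 ✓; GC 14/25 = 56.0%, outside 39.2–53.4% ✗; 3' end TAC has 1 G/C, need ≥2 ✗; Tm = 64.9 + 41·(14 − 16.4)/25 = 61.0°C, outside 52.6–58.7°C ✗ — fails.
Primer B (22 nt, A=5 T=6 G=5 C=6): length 22 ✓; GC 11/22 = 50.0% ✓; 3' end AGC has 2 G/C ✓; Tm = 64.9 + 41·(11 − 16.4)/22 = 54.8°C ✓ — passes.
Primer C (22 nt, A=9 T=4 G=5 C=4): length 22 ✓; GC 9/22 = 40.9% ✓; 3' end GCG has 3 G/C ✓; Tm = 64.9 + 41·(9 − 16.4)/22 = 51.1°C, outside 52.6–58.7°C ✗ — fails.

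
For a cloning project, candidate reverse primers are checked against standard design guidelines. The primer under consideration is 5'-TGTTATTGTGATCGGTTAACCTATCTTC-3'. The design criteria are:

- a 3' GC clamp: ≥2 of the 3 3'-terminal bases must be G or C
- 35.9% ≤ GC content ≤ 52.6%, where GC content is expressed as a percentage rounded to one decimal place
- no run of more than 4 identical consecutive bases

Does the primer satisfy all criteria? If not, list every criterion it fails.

Base counts: A=5, T=13, G=5, C=5 (length 28).
GC clamp: 3' end TTC has 1 G/C, need ≥2 ✗
GC content: GC 10/28 = 35.7%, outside 35.9–52.6% ✗
homopolymer run: longest run = 2 ✓

Fails: GC clamp, GC content.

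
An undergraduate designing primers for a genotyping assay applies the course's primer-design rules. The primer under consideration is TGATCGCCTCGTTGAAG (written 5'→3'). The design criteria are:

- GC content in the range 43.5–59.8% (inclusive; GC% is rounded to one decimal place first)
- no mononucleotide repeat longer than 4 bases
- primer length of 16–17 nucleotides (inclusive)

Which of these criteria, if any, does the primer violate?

Meets all criteria.

Base counts: A=3, T=5, G=5, C=4 (length 17).
GC content: GC 9/17 = 52.9% ✓
homopolymer run: longest run = 2 ✓
length: length 17 ✓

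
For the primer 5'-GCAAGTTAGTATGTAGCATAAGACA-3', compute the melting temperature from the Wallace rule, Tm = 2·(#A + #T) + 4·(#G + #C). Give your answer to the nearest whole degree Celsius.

Base counts: A=10, T=6, G=6, C=3 (length 25).
Tm = 2·(10+6) + 4·(6+3) = 2·16 + 4·9 = 32 + 36 = 68°C.

68°C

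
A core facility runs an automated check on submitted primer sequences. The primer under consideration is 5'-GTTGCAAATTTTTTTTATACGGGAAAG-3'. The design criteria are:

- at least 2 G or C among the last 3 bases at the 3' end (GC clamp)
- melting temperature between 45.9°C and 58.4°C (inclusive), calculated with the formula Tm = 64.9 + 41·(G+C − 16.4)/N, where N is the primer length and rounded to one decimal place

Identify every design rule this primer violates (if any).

Base counts: A=8, T=11, G=6, C=2 (length 27).
GC clamp: 3' end AAG has 1 G/C, need ≥2 ✗
Tm: Tm = 64.9 + 41·(8 − 16.4)/27 = 52.1°C ✓

Fails: GC clamp.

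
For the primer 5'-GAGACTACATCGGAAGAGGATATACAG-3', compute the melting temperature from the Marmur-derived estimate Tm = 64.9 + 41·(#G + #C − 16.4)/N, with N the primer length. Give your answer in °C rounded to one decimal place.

58.2°C

Base counts: A=11, T=4, G=8, C=4; G+C = 12, N = 27.
Tm = 64.9 + 41·(12 − 16.4)/27 = 64.9 + -180.40/27 = 58.2°C.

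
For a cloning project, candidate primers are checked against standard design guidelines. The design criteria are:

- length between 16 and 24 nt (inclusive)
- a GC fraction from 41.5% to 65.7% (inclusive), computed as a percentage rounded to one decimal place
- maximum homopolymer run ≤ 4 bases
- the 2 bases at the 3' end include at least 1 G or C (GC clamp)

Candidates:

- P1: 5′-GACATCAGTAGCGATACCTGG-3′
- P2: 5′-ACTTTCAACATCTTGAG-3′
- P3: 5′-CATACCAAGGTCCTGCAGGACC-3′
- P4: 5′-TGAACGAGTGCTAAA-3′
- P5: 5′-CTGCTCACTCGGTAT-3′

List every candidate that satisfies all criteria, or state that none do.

P1 and P3.

P1 (21 nt, A=6 T=4 G=6 C=5): length 21 ✓; GC 11/21 = 52.4% ✓; longest run = 2 ✓; 3' end GG has 2 G/C ✓ — passes.
P2 (17 nt, A=5 T=6 G=2 C=4): length 17 ✓; GC 6/17 = 35.3%, outside 41.5–65.7% ✗; longest run = 3 ✓; 3' end AG has 1 G/C ✓ — fails.
P3 (22 nt, A=6 T=3 G=5 C=8): length 22 ✓; GC 13/22 = 59.1% ✓; longest run = 2 ✓; 3' end CC has 2 G/C ✓ — passes.
P4 (15 nt, A=6 T=3 G=4 C=2): length 15, outside 16–24 ✗; GC 6/15 = 40.0%, outside 41.5–65.7% ✗; longest run = 3 ✓; 3' end AA has 0 G/C, need ≥1 ✗ — fails.
P5 (15 nt, A=2 T=5 G=3 C=5): length 15, outside 16–24 ✗; GC 8/15 = 53.3% ✓; longest run = 2 ✓; 3' end AT has 0 G/C, need ≥1 ✗ — fails.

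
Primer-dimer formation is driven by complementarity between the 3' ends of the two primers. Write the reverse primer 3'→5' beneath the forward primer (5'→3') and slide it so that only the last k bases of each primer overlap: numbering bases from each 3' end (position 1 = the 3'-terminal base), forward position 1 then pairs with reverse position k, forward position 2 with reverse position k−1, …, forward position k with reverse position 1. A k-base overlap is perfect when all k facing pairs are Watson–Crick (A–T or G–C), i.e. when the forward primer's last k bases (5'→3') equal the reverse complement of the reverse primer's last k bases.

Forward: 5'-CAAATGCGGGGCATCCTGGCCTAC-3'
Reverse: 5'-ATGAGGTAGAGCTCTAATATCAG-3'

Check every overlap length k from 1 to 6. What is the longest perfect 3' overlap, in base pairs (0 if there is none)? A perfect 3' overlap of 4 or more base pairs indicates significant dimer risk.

Last 6 bases (5'→3') — forward …GCCTAC, reverse …TATCAG.
Reverse complement of the reverse primer's last 6 bases: CTGATA; its first k bases are the reverse complement of the reverse primer's last k bases, so a perfect k-base overlap needs the forward primer's last k bases to equal them.
Comparing (forward last k vs required): k=1: C vs C ✓; k=2: AC vs CT ✗; k=3: TAC vs CTG ✗; k=4: CTAC vs CTGA ✗; k=5: CCTAC vs CTGAT ✗; k=6: GCCTAC vs CTGATA ✗.
Only k = 1 is perfect, so the longest perfect 3' overlap is 1.

Longest perfect overlap: 1 complementary base pair; below the dimer-risk threshold (threshold 4).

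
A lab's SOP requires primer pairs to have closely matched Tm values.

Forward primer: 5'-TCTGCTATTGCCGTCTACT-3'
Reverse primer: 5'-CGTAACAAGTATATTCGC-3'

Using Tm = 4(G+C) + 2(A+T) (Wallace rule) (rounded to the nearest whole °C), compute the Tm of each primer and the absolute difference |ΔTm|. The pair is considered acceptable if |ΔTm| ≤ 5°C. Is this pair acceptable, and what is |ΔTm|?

|ΔTm| = 6°C; the pair is not acceptable.

Forward: A=2 T=8 G=3 C=6 → Tm = 2·10 + 4·9 = 56°C.
Reverse: A=6 T=5 G=3 C=4 → Tm = 2·11 + 4·7 = 50°C.
|ΔTm| = |56 − 50| = 6°C, > 5°C.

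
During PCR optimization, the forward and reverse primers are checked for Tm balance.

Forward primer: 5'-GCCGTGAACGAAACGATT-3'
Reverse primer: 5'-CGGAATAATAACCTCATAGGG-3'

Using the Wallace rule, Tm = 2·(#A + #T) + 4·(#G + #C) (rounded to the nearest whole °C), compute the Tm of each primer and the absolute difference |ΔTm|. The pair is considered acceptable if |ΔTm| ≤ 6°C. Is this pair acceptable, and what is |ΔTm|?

|ΔTm| = 6°C; the pair is acceptable.

Forward: A=6 T=3 G=5 C=4 → Tm = 2·9 + 4·9 = 54°C.
Reverse: A=8 T=4 G=5 C=4 → Tm = 2·12 + 4·9 = 60°C.
|ΔTm| = |54 − 60| = 6°C, ≤ 6°C.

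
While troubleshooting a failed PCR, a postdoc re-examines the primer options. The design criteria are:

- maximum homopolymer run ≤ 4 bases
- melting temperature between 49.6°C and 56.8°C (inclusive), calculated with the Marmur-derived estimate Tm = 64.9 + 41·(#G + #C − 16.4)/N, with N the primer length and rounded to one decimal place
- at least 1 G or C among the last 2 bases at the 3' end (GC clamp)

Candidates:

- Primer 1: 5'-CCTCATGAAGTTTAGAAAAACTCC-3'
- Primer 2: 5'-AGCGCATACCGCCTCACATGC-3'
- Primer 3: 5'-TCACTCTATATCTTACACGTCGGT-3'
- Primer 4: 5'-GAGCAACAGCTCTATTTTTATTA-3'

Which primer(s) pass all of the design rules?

Primer 3 only.

Primer 1 (24 nt, A=9 T=6 G=3 C=6): longest run = 5, exceeds 4 ✗; Tm = 64.9 + 41·(9 − 16.4)/24 = 52.3°C ✓; 3' end CC has 2 G/C ✓ — fails.
Primer 2 (21 nt, A=5 T=3 G=4 C=9): longest run = 2 ✓; Tm = 64.9 + 41·(13 − 16.4)/21 = 58.3°C, outside 49.6–56.8°C ✗; 3' end GC has 2 G/C ✓ — fails.
Primer 3 (24 nt, A=5 T=9 G=3 C=7): longest run = 2 ✓; Tm = 64.9 + 41·(10 − 16.4)/24 = 54.0°C ✓; 3' end GT has 1 G/C ✓ — passes.
Primer 4 (23 nt, A=7 T=9 G=3 C=4): longest run = 5, exceeds 4 ✗; Tm = 64.9 + 41·(7 − 16.4)/23 = 48.1°C, outside 49.6–56.8°C ✗; 3' end TA has 0 G/C, need ≥1 ✗ — fails.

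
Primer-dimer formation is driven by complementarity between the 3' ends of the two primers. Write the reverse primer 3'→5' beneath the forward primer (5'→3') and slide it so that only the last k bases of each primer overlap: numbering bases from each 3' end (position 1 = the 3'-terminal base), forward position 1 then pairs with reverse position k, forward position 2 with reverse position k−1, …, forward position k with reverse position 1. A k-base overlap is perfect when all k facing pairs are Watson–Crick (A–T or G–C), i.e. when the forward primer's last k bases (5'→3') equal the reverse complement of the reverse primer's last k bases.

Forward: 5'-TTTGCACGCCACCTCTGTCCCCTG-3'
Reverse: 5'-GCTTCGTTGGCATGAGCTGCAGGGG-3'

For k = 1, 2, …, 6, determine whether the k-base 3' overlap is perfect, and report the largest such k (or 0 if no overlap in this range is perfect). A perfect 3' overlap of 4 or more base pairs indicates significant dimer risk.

Longest perfect overlap: 6 complementary base pairs; significant dimer risk (threshold 4).

Last 6 bases (5'→3') — forward …CCCCTG, reverse …CAGGGG.
Reverse complement of the reverse primer's last 6 bases: CCCCTG; its first k bases are the reverse complement of the reverse primer's last k bases, so a perfect k-base overlap needs the forward primer's last k bases to equal them.
Comparing (forward last k vs required): k=1: G vs C ✗; k=2: TG vs CC ✗; k=3: CTG vs CCC ✗; k=4: CCTG vs CCCC ✗; k=5: CCCTG vs CCCCT ✗; k=6: CCCCTG vs CCCCTG ✓.
Only k = 6 is perfect, so the longest perfect 3' overlap is 6.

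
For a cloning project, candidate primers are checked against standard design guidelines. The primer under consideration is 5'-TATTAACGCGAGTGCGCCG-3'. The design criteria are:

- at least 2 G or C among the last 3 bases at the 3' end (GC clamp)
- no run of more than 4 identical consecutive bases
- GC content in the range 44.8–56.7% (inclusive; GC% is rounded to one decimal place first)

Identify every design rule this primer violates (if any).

Fails: GC content.

Base counts: A=4, T=4, G=6, C=5 (length 19).
GC clamp: 3' end CCG has 3 G/C ✓
homopolymer run: longest run = 2 ✓
GC content: GC 11/19 = 57.9%, outside 44.8–56.7% ✗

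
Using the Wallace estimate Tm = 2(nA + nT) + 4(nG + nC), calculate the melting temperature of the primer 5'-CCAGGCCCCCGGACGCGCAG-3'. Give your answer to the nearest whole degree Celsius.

Base counts: A=3, T=0, G=7, C=10 (length 20).
Tm = 2·(3+0) + 4·(7+10) = 2·3 + 4·17 = 6 + 68 = 74°C.

74°C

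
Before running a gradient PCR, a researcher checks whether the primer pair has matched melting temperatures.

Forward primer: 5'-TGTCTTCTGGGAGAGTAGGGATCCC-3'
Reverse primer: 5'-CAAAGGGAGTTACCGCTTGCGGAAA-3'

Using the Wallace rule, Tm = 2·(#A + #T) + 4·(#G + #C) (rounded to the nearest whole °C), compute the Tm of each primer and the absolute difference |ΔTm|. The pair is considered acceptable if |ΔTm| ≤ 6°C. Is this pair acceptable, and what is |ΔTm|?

|ΔTm| = 2°C; the pair is acceptable.

Forward: A=4 T=7 G=9 C=5 → Tm = 2·11 + 4·14 = 78°C.
Reverse: A=8 T=4 G=8 C=5 → Tm = 2·12 + 4·13 = 76°C.
|ΔTm| = |78 − 76| = 2°C, ≤ 6°C.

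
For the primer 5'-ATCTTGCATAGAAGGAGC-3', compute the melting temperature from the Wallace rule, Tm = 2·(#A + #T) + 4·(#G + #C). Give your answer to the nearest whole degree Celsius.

52°C

Base counts: A=6, T=4, G=5, C=3 (length 18).
Tm = 2·(6+4) + 4·(5+3) = 2·10 + 4·8 = 20 + 32 = 52°C.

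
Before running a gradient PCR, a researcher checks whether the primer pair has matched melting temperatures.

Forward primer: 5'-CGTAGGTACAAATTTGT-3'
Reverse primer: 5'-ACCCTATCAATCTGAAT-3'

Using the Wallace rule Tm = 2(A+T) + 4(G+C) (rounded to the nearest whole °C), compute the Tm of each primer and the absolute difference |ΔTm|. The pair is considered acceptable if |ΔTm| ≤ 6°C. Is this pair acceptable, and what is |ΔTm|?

Forward: A=5 T=6 G=4 C=2 → Tm = 2·11 + 4·6 = 46°C.
Reverse: A=6 T=5 G=1 C=5 → Tm = 2·11 + 4·6 = 46°C.
|ΔTm| = |46 − 46| = 0°C, ≤ 6°C.

|ΔTm| = 0°C; the pair is acceptable.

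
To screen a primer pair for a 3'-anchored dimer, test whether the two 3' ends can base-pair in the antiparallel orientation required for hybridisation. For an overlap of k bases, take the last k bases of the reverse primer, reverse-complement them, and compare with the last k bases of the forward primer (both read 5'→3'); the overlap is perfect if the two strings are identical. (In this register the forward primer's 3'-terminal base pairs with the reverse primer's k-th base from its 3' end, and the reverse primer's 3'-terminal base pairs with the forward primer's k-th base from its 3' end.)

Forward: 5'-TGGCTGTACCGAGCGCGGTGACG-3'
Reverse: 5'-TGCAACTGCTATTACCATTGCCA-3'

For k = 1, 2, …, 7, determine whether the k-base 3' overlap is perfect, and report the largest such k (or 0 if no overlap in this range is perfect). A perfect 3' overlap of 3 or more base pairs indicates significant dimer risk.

Last 7 bases (5'→3') — forward …GGTGACG, reverse …ATTGCCA.
Reverse complement of the reverse primer's last 7 bases: TGGCAAT; its first k bases are the reverse complement of the reverse primer's last k bases, so a perfect k-base overlap needs the forward primer's last k bases to equal them.
Comparing (forward last k vs required): k=1: G vs T ✗; k=2: CG vs TG ✗; k=3: ACG vs TGG ✗; k=4: GACG vs TGGC ✗; k=5: TGACG vs TGGCA ✗; k=6: GTGACG vs TGGCAA ✗; k=7: GGTGACG vs TGGCAAT ✗.
No overlap length from 1 to 7 is perfect, so the longest perfect 3' overlap is 0.

Longest perfect overlap: 0 complementary base pairs; below the dimer-risk threshold (threshold 3).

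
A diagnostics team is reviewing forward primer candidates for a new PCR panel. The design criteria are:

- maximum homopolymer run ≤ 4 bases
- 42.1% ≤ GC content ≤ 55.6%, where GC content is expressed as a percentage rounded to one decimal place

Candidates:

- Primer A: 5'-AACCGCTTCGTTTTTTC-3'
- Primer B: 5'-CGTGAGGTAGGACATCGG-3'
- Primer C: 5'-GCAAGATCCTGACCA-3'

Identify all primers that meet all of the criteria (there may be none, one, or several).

Primer C only.

Primer A (17 nt, A=2 T=8 G=2 C=5): longest run = 6, exceeds 4 ✗; GC 7/17 = 41.2%, outside 42.1–55.6% ✗ — fails.
Primer B (18 nt, A=4 T=3 G=8 C=3): longest run = 2 ✓; GC 11/18 = 61.1%, outside 42.1–55.6% ✗ — fails.
Primer C (15 nt, A=5 T=2 G=3 C=5): longest run = 2 ✓; GC 8/15 = 53.3% ✓ — passes.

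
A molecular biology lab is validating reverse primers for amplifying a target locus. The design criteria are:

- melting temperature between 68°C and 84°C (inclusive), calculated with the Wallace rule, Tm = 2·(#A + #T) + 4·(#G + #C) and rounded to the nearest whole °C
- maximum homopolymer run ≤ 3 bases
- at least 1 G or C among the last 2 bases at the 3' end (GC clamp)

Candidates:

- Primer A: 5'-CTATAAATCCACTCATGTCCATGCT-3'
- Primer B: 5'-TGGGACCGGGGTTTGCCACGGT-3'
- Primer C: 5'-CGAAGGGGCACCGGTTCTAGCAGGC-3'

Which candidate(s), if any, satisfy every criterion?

Primer A only.

Primer A (25 nt, A=7 T=8 G=2 C=8): Tm = 2·15 + 4·10 = 70°C ✓; longest run = 3 ✓; 3' end CT has 1 G/C ✓ — passes.
Primer B (22 nt, A=2 T=5 G=10 C=5): Tm = 2·7 + 4·15 = 74°C ✓; longest run = 4, exceeds 3 ✗; 3' end GT has 1 G/C ✓ — fails.
Primer C (25 nt, A=5 T=3 G=10 C=7): Tm = 2·8 + 4·17 = 84°C ✓; longest run = 4, exceeds 3 ✗; 3' end GC has 2 G/C ✓ — fails.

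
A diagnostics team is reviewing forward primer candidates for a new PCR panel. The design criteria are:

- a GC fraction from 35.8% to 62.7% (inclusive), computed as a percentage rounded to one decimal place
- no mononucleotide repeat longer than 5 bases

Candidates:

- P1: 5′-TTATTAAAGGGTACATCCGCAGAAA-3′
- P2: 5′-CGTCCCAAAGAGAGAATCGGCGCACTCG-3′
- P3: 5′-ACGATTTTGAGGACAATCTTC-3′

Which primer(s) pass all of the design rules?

P1 (25 nt, A=10 T=6 G=5 C=4): GC 9/25 = 36.0% ✓; longest run = 3 ✓ — passes.
P2 (28 nt, A=8 T=3 G=8 C=9): GC 17/28 = 60.7% ✓; longest run = 3 ✓ — passes.
P3 (21 nt, A=6 T=7 G=4 C=4): GC 8/21 = 38.1% ✓; longest run = 4 ✓ — passes.

P1, P2 and P3.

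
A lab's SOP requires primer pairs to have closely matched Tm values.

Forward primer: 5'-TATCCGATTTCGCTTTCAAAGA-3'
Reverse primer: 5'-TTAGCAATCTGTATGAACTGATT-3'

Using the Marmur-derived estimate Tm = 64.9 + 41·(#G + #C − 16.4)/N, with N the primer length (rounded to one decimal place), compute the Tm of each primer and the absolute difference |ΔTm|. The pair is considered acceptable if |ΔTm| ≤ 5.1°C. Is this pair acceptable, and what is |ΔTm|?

Forward: G+C = 8, N = 22 → Tm = 64.9 + 41·(8 − 16.4)/22 = 49.2°C.
Reverse: G+C = 7, N = 23 → Tm = 64.9 + 41·(7 − 16.4)/23 = 48.1°C.
|ΔTm| = |49.2 − 48.1| = 1.1°C, ≤ 5.1°C.

|ΔTm| = 1.1°C; the pair is acceptable.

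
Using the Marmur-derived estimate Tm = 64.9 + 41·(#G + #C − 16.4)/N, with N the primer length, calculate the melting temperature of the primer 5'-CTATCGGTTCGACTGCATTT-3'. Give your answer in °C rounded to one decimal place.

Base counts: A=3, T=8, G=4, C=5; G+C = 9, N = 20.
Tm = 64.9 + 41·(9 − 16.4)/20 = 64.9 + -303.40/20 = 49.7°C.

49.7°C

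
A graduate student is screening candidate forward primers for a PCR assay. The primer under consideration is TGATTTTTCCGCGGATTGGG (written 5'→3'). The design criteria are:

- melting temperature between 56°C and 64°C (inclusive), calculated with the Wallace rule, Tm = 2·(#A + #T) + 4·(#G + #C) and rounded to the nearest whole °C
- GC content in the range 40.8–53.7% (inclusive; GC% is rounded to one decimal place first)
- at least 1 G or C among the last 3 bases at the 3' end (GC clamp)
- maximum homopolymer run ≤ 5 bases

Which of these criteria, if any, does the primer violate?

Meets all criteria.

Base counts: A=2, T=8, G=7, C=3 (length 20).
Tm: Tm = 2·10 + 4·10 = 60°C ✓
GC content: GC 10/20 = 50.0% ✓
GC clamp: 3' end GGG has 3 G/C ✓
homopolymer run: longest run = 5 ✓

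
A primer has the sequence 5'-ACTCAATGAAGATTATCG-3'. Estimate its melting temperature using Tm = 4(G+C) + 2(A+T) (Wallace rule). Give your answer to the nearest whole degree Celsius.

Base counts: A=7, T=5, G=3, C=3 (length 18).
Tm = 2·(7+5) + 4·(3+3) = 2·12 + 4·6 = 24 + 24 = 48°C.

48°C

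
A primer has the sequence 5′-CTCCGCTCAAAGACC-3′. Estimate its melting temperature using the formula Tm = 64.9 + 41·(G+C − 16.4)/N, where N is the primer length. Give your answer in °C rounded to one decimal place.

44.7°C

Base counts: A=4, T=2, G=2, C=7; G+C = 9, N = 15.
Tm = 64.9 + 41·(9 − 16.4)/15 = 64.9 + -303.40/15 = 44.7°C.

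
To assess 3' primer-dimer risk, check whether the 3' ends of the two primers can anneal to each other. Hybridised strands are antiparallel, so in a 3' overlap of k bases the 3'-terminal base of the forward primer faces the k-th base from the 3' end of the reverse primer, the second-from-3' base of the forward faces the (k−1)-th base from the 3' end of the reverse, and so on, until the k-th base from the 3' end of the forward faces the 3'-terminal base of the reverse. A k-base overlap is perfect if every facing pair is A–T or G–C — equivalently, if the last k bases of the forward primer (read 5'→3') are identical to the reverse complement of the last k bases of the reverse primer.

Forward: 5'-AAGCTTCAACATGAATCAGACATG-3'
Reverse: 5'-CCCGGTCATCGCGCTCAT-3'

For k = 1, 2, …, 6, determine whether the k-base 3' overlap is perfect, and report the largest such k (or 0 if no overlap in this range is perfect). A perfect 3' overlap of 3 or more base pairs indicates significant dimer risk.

Last 6 bases (5'→3') — forward …GACATG, reverse …GCTCAT.
Reverse complement of the reverse primer's last 6 bases: ATGAGC; its first k bases are the reverse complement of the reverse primer's last k bases, so a perfect k-base overlap needs the forward primer's last k bases to equal them.
Comparing (forward last k vs required): k=1: G vs A ✗; k=2: TG vs AT ✗; k=3: ATG vs ATG ✓; k=4: CATG vs ATGA ✗; k=5: ACATG vs ATGAG ✗; k=6: GACATG vs ATGAGC ✗.
Only k = 3 is perfect, so the longest perfect 3' overlap is 3.

Longest perfect overlap: 3 complementary base pairs; significant dimer risk (threshold 3).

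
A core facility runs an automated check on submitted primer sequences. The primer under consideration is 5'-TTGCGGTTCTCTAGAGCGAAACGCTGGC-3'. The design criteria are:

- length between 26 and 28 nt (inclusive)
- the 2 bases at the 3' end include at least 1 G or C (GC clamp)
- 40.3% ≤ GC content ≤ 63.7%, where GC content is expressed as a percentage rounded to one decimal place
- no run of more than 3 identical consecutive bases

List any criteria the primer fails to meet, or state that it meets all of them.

Meets all criteria.

Base counts: A=5, T=7, G=9, C=7 (length 28).
length: length 28 ✓
GC clamp: 3' end GC has 2 G/C ✓
GC content: GC 16/28 = 57.1% ✓
homopolymer run: longest run = 3 ✓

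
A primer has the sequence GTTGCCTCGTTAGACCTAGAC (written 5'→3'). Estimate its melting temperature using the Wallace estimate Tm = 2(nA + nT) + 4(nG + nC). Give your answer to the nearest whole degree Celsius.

64°C

Base counts: A=4, T=6, G=5, C=6 (length 21).
Tm = 2·(4+6) + 4·(5+6) = 2·10 + 4·11 = 20 + 44 = 64°C.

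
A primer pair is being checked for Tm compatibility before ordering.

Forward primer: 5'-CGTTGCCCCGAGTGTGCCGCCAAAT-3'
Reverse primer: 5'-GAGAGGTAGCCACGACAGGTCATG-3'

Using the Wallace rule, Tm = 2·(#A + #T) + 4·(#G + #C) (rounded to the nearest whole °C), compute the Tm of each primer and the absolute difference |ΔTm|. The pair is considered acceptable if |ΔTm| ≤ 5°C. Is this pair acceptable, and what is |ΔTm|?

|ΔTm| = 6°C; the pair is not acceptable.

Forward: A=4 T=5 G=7 C=9 → Tm = 2·9 + 4·16 = 82°C.
Reverse: A=7 T=3 G=9 C=5 → Tm = 2·10 + 4·14 = 76°C.
|ΔTm| = |82 − 76| = 6°C, > 5°C.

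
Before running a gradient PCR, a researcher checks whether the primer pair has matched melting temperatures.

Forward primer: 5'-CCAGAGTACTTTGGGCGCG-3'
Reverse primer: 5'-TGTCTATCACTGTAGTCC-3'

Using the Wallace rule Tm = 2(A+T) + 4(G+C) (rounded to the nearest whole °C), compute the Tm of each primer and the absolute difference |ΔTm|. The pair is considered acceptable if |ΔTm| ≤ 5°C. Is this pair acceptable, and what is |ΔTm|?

|ΔTm| = 10°C; the pair is not acceptable.

Forward: A=3 T=4 G=7 C=5 → Tm = 2·7 + 4·12 = 62°C.
Reverse: A=3 T=7 G=3 C=5 → Tm = 2·10 + 4·8 = 52°C.
|ΔTm| = |62 − 52| = 10°C, > 5°C.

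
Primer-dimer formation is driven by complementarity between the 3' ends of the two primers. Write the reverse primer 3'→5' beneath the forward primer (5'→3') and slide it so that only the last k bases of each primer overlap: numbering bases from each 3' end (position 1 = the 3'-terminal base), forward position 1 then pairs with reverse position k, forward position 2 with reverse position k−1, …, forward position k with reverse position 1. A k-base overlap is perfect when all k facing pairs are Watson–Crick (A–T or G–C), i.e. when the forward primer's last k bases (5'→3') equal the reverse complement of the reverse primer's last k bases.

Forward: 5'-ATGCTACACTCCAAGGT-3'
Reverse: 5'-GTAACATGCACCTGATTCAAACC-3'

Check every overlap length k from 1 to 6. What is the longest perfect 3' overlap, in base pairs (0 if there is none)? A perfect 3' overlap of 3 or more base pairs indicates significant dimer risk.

Longest perfect overlap: 3 complementary base pairs; significant dimer risk (threshold 3).

Last 6 bases (5'→3') — forward …CAAGGT, reverse …CAAACC.
Reverse complement of the reverse primer's last 6 bases: GGTTTG; its first k bases are the reverse complement of the reverse primer's last k bases, so a perfect k-base overlap needs the forward primer's last k bases to equal them.
Comparing (forward last k vs required): k=1: T vs G ✗; k=2: GT vs GG ✗; k=3: GGT vs GGT ✓; k=4: AGGT vs GGTT ✗; k=5: AAGGT vs GGTTT ✗; k=6: CAAGGT vs GGTTTG ✗.
Only k = 3 is perfect, so the longest perfect 3' overlap is 3.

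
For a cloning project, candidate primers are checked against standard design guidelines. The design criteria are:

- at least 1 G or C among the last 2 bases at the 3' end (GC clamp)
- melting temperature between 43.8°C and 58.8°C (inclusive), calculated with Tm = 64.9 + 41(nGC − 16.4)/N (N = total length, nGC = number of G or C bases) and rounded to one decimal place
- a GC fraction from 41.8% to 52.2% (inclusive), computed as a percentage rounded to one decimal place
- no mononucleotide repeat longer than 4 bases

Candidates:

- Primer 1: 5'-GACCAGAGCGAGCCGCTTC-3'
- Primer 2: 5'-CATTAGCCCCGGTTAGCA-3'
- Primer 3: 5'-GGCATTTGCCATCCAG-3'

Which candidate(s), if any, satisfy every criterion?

None of the candidates satisfy all criteria.

Primer 1 (19 nt, A=4 T=2 G=6 C=7): 3' end TC has 1 G/C ✓; Tm = 64.9 + 41·(13 − 16.4)/19 = 57.6°C ✓; GC 13/19 = 68.4%, outside 41.8–52.2% ✗; longest run = 2 ✓ — fails.
Primer 2 (18 nt, A=4 T=4 G=4 C=6): 3' end CA has 1 G/C ✓; Tm = 64.9 + 41·(10 − 16.4)/18 = 50.3°C ✓; GC 10/18 = 55.6%, outside 41.8–52.2% ✗; longest run = 4 ✓ — fails.
Primer 3 (16 nt, A=3 T=4 G=4 C=5): 3' end AG has 1 G/C ✓; Tm = 64.9 + 41·(9 − 16.4)/16 = 45.9°C ✓; GC 9/16 = 56.3%, outside 41.8–52.2% ✗; longest run = 3 ✓ — fails.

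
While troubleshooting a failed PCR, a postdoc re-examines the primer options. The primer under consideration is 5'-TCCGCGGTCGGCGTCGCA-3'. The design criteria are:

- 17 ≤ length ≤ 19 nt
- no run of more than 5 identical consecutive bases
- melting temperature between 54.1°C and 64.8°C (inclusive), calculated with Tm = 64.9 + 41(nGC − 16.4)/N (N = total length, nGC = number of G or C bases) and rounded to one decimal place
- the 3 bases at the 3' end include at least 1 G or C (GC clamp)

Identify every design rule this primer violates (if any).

Meets all criteria.

Base counts: A=1, T=3, G=7, C=7 (length 18).
length: length 18 ✓
homopolymer run: longest run = 2 ✓
Tm: Tm = 64.9 + 41·(14 − 16.4)/18 = 59.4°C ✓
GC clamp: 3' end GCA has 2 G/C ✓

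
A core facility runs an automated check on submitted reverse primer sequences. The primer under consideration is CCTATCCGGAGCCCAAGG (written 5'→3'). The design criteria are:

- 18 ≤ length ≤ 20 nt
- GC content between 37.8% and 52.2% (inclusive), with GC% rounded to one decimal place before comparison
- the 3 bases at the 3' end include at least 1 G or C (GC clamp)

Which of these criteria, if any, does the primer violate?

Fails: GC content.

Base counts: A=4, T=2, G=5, C=7 (length 18).
length: length 18 ✓
GC content: GC 12/18 = 66.7%, outside 37.8–52.2% ✗
GC clamp: 3' end AGG has 2 G/C ✓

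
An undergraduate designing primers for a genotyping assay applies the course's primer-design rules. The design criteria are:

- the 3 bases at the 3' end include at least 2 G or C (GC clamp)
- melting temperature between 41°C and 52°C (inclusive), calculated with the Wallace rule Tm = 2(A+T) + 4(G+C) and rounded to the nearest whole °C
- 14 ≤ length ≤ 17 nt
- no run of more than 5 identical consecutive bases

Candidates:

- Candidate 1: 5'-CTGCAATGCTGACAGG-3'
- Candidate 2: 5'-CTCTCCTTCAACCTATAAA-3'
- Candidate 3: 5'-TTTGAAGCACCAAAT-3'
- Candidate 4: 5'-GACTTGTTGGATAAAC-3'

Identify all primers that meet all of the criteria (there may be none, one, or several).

Candidate 1 only.

Candidate 1 (16 nt, A=4 T=3 G=5 C=4): 3' end AGG has 2 G/C ✓; Tm = 2·7 + 4·9 = 50°C ✓; length 16 ✓; longest run = 2 ✓ — passes.
Candidate 2 (19 nt, A=6 T=6 G=0 C=7): 3' end AAA has 0 G/C, need ≥2 ✗; Tm = 2·12 + 4·7 = 52°C ✓; length 19, outside 14–17 ✗; longest run = 3 ✓ — fails.
Candidate 3 (15 nt, A=6 T=4 G=2 C=3): 3' end AAT has 0 G/C, need ≥2 ✗; Tm = 2·10 + 4·5 = 40°C, outside 41–52°C ✗; length 15 ✓; longest run = 3 ✓ — fails.
Candidate 4 (16 nt, A=5 T=5 G=4 C=2): 3' end AAC has 1 G/C, need ≥2 ✗; Tm = 2·10 + 4·6 = 44°C ✓; length 16 ✓; longest run = 3 ✓ — fails.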